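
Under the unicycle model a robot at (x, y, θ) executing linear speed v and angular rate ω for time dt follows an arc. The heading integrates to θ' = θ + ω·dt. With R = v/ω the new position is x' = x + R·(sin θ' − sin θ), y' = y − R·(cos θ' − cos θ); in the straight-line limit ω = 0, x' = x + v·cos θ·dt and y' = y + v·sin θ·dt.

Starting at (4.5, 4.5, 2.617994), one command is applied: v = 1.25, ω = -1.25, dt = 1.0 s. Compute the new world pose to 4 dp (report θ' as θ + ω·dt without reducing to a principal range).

θ' = 2.6180 + -1.25·1.0 = 1.3680
R = v/ω = 1.25/-1.25 = -1.0000
x' = 4.5 + -1.0000·(sin 1.3680 − sin 2.6180) = 4.0205
y' = 4.5 − -1.0000·(cos 1.3680 − cos 2.6180) = 5.5674

(4.0205, 5.5674, 1.3680)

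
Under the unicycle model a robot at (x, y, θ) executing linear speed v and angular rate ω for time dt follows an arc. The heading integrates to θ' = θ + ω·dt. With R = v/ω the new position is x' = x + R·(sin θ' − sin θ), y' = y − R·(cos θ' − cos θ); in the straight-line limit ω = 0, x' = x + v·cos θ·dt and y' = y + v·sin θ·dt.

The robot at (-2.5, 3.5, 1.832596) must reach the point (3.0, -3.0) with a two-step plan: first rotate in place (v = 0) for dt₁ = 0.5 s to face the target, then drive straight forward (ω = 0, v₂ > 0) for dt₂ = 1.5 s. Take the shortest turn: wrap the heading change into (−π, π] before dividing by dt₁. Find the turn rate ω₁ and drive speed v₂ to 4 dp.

ω₁ = -5.4023, v₂ = 5.6765

heading to target = atan2(-3−3.5, 3−-2.5) = -0.8685
Δθ = wrap(-0.8685 − 1.8326) = -2.7011; ω₁ = Δθ/dt₁ = -5.4023
distance = √((3−-2.5)² + (-3−3.5)²) = 8.5147; v₂ = distance/dt₂ = 5.6765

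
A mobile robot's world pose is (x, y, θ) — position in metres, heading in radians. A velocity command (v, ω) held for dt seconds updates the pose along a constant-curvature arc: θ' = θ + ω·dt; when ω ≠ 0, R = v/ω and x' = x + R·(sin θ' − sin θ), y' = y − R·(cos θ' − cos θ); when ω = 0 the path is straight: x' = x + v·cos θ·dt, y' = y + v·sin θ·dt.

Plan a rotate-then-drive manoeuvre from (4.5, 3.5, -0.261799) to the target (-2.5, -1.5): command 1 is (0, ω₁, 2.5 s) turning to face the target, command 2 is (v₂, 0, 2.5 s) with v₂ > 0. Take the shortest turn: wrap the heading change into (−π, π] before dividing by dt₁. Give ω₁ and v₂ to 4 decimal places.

heading to target = atan2(-1.5−3.5, -2.5−4.5) = -2.5213
Δθ = wrap(-2.5213 − -0.2618) = -2.2595; ω₁ = Δθ/dt₁ = -0.9038
distance = √((-2.5−4.5)² + (-1.5−3.5)²) = 8.6023; v₂ = distance/dt₂ = 3.4409

ω₁ = -0.9038, v₂ = 3.4409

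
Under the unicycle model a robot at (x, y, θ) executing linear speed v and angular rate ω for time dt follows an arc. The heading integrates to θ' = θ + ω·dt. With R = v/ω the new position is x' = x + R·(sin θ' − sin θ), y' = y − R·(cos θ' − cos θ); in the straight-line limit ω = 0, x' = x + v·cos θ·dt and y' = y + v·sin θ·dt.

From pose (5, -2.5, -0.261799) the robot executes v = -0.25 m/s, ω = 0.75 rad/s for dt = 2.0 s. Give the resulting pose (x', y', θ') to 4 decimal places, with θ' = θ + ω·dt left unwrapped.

(4.5987, -2.7131, 1.2382)

θ' = -0.2618 + 0.75·2.0 = 1.2382
R = v/ω = -0.25/0.75 = -0.3333
x' = 5 + -0.3333·(sin 1.2382 − sin -0.2618) = 4.5987
y' = -2.5 − -0.3333·(cos 1.2382 − cos -0.2618) = -2.7131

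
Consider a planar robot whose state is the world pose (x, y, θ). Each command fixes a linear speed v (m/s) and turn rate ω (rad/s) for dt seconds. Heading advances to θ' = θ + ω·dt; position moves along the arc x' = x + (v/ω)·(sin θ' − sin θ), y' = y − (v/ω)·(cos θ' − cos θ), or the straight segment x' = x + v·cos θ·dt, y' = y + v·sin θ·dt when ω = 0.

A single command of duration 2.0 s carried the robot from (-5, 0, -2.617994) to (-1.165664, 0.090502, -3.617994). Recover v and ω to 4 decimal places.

Δθ = -3.617994 − -2.617994 = -1.000000
ω = Δθ/dt = -1.000000/2.0 = -0.5000
R = Δx/(sin θ' − sin θ) = 4.0000
v = R·ω = 4.0000·-0.5000 = -2.0000

v = -2.0000, ω = -0.5000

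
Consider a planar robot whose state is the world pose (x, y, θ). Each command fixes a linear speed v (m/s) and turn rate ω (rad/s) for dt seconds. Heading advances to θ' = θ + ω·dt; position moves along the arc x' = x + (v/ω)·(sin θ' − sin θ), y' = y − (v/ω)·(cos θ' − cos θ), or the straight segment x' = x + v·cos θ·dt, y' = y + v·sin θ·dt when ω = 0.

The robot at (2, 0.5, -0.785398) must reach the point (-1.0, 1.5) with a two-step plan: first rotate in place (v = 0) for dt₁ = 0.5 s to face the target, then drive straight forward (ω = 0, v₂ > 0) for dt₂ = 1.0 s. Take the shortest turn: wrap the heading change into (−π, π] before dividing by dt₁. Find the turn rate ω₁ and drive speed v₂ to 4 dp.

ω₁ = -5.3559, v₂ = 3.1623

heading to target = atan2(1.5−0.5, -1−2) = 2.8198
Δθ = wrap(2.8198 − -0.7854) = -2.6779; ω₁ = Δθ/dt₁ = -5.3559
distance = √((-1−2)² + (1.5−0.5)²) = 3.1623; v₂ = distance/dt₂ = 3.1623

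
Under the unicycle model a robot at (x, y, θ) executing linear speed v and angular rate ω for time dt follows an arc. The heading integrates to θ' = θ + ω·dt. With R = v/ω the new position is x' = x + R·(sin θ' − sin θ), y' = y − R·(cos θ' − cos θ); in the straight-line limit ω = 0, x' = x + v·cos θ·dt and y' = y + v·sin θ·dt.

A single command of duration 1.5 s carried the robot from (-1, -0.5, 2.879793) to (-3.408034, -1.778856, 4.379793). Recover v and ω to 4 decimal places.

v = 2.0000, ω = 1.0000

Δθ = 4.379793 − 2.879793 = 1.500000
ω = Δθ/dt = 1.500000/1.5 = 1.0000
R = Δx/(sin θ' − sin θ) = 2.0000
v = R·ω = 2.0000·1.0000 = 2.0000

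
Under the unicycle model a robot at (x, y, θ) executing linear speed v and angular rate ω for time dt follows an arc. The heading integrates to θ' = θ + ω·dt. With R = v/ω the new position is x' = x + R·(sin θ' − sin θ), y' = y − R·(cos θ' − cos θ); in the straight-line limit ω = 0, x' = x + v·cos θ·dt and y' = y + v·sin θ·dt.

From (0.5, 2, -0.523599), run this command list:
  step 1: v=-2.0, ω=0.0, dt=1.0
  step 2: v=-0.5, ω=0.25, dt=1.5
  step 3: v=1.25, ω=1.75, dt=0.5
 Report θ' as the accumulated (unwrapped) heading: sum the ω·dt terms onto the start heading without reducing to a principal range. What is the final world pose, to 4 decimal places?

step 1: θ'=-0.5236 (straight) → pose (-1.2321, 3.0000, -0.5236)
step 2: θ'=-0.1486 (R=-2.0000) → pose (-1.9359, 3.2459, -0.1486)
step 3: θ'=0.7264 (R=0.7143) → pose (-1.3558, 3.4183, 0.7264)

(-1.3558, 3.4183, 0.7264)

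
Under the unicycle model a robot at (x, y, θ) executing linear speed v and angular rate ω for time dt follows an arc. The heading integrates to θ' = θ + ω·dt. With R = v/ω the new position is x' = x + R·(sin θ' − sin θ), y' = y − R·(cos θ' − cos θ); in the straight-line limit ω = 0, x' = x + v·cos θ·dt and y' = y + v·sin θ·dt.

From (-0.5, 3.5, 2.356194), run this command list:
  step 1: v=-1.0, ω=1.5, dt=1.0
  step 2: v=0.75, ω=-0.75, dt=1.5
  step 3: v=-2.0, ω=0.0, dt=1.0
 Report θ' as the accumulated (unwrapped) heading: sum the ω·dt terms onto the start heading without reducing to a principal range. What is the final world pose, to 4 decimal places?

step 1: θ'=3.8562 (R=-0.6667) → pose (0.4083, 3.4678, 3.8562)
step 2: θ'=2.7312 (R=-1.0000) → pose (-0.6460, 3.3062, 2.7312)
step 3: θ'=2.7312 (straight) → pose (1.1879, 2.5083, 2.7312)

(1.1879, 2.5083, 2.7312)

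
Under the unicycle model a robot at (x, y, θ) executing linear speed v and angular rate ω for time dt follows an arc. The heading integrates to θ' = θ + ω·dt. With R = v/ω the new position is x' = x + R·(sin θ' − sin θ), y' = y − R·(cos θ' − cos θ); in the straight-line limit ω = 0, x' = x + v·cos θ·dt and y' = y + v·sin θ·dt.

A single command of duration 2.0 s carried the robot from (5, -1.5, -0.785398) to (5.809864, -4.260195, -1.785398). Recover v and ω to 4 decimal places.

v = 1.5000, ω = -0.5000

Δθ = -1.785398 − -0.785398 = -1.000000
ω = Δθ/dt = -1.000000/2.0 = -0.5000
R = −Δy/(cos θ' − cos θ) = -3.0000
v = R·ω = -3.0000·-0.5000 = 1.5000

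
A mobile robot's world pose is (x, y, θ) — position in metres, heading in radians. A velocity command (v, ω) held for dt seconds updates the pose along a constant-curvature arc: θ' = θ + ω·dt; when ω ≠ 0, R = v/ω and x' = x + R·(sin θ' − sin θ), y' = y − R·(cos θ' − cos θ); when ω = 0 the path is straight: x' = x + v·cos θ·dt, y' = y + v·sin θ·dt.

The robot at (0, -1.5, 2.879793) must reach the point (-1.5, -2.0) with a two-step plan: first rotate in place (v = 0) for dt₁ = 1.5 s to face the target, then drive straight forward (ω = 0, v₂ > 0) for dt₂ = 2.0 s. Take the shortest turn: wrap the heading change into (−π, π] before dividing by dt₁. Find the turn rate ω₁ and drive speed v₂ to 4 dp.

heading to target = atan2(-2−-1.5, -1.5−0) = -2.8198
Δθ = wrap(-2.8198 − 2.8798) = 0.5836; ω₁ = Δθ/dt₁ = 0.3890
distance = √((-1.5−0)² + (-2−-1.5)²) = 1.5811; v₂ = distance/dt₂ = 0.7906

ω₁ = 0.3890, v₂ = 0.7906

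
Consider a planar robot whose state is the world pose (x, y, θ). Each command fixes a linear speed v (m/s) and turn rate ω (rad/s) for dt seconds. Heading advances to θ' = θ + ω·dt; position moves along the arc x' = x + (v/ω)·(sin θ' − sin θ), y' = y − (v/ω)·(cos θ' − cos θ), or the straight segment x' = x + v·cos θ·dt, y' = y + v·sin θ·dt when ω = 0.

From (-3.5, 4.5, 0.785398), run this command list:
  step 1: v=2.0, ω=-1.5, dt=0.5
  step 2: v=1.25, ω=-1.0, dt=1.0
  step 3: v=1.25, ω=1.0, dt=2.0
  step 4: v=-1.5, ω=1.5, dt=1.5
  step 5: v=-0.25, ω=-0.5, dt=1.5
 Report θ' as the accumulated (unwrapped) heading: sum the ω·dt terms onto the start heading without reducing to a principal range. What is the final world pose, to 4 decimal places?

(1.9294, 2.8433, 2.5354)

step 1: θ'=0.0354 (R=-1.3333) → pose (-2.6044, 4.8897, 0.0354)
step 2: θ'=-0.9646 (R=-1.2500) → pose (-1.5329, 4.3527, -0.9646)
step 3: θ'=1.0354 (R=1.2500) → pose (0.5695, 4.4271, 1.0354)
step 4: θ'=3.2854 (R=-1.0000) → pose (1.5729, 2.9272, 3.2854)
step 5: θ'=2.5354 (R=0.5000) → pose (1.9294, 2.8433, 2.5354)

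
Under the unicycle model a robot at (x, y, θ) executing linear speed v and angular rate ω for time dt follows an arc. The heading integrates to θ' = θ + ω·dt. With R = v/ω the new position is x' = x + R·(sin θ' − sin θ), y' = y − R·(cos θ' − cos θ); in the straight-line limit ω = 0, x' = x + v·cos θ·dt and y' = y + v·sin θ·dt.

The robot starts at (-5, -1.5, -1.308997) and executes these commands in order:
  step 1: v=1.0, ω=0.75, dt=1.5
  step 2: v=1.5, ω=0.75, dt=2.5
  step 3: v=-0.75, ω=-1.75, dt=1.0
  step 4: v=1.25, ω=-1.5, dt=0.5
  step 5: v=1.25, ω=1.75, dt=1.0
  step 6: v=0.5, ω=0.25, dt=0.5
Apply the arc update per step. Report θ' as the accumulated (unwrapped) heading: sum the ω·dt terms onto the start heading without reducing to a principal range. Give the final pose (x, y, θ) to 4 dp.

(-0.2731, -0.7126, 1.0660)

step 1: θ'=-0.1840 (R=1.3333) → pose (-3.9560, -2.4657, -0.1840)
step 2: θ'=1.6910 (R=2.0000) → pose (-1.6046, -0.2597, 1.6910)
step 3: θ'=-0.0590 (R=0.4286) → pose (-2.0553, -0.7389, -0.0590)
step 4: θ'=-0.8090 (R=-0.8333) → pose (-1.5014, -0.9956, -0.8090)
step 5: θ'=0.9410 (R=0.7143) → pose (-0.4073, -0.9233, 0.9410)
step 6: θ'=1.0660 (R=2.0000) → pose (-0.2731, -0.7126, 1.0660)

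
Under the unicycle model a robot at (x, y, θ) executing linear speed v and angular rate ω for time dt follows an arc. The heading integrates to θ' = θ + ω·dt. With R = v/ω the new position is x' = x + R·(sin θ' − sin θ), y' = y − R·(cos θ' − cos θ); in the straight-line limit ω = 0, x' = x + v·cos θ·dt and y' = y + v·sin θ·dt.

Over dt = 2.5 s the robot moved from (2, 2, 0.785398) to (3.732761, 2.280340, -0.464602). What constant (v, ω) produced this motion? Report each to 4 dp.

v = 0.7500, ω = -0.5000

Δθ = -0.464602 − 0.785398 = -1.250000
ω = Δθ/dt = -1.250000/2.5 = -0.5000
R = Δx/(sin θ' − sin θ) = -1.5000
v = R·ω = -1.5000·-0.5000 = 0.7500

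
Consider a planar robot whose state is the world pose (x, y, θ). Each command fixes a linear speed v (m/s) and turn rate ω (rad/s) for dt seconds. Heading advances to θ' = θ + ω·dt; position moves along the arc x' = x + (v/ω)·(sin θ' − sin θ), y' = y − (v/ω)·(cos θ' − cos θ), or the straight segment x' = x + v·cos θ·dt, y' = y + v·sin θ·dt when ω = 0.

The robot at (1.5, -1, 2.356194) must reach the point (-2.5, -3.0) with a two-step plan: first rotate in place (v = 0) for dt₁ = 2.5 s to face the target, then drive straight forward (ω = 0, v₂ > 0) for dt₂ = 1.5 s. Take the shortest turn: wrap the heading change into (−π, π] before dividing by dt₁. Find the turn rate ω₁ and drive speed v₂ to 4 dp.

ω₁ = 0.4996, v₂ = 2.9814

heading to target = atan2(-3−-1, -2.5−1.5) = -2.6779
Δθ = wrap(-2.6779 − 2.3562) = 1.2490; ω₁ = Δθ/dt₁ = 0.4996
distance = √((-2.5−1.5)² + (-3−-1)²) = 4.4721; v₂ = distance/dt₂ = 2.9814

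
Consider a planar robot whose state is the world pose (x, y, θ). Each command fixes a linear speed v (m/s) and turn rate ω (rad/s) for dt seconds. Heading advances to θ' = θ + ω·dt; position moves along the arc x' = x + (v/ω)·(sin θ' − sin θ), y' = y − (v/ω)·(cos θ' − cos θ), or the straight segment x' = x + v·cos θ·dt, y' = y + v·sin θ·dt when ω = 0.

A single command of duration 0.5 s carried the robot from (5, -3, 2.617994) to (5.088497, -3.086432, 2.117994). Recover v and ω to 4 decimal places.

Δθ = 2.117994 − 2.617994 = -0.500000
ω = Δθ/dt = -0.500000/0.5 = -1.0000
R = Δx/(sin θ' − sin θ) = 0.2500
v = R·ω = 0.2500·-1.0000 = -0.2500

v = -0.2500, ω = -1.0000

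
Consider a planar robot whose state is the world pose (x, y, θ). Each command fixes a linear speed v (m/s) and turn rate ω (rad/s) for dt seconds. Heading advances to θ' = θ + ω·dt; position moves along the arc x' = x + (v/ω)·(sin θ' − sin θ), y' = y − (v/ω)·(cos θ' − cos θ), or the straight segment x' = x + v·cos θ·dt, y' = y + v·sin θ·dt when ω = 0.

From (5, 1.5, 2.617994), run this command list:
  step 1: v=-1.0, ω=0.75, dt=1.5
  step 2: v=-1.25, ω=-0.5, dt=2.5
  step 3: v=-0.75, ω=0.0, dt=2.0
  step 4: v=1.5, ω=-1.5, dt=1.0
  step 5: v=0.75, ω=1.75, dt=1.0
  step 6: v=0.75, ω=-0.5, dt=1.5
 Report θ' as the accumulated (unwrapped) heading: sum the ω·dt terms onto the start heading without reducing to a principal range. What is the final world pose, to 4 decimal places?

step 1: θ'=3.7430 (R=-1.3333) → pose (6.4211, 1.5553, 3.7430)
step 2: θ'=2.4930 (R=2.5000) → pose (9.3457, 1.4863, 2.4930)
step 3: θ'=2.4930 (straight) → pose (10.5411, 0.5802, 2.4930)
step 4: θ'=0.9930 (R=-1.0000) → pose (10.3075, 1.9233, 0.9930)
step 5: θ'=2.7430 (R=0.4286) → pose (10.1149, 2.5523, 2.7430)
step 6: θ'=1.9930 (R=-1.5000) → pose (9.3288, 3.3201, 1.9930)

(9.3288, 3.3201, 1.9930)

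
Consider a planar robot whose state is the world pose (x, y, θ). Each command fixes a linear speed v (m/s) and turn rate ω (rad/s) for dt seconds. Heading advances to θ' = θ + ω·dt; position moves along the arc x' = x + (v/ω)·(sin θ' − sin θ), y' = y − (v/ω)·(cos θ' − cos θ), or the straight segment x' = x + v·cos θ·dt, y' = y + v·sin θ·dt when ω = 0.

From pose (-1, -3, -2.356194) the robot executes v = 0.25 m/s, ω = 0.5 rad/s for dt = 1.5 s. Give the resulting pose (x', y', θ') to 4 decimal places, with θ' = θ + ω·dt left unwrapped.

θ' = -2.3562 + 0.5·1.5 = -1.6062
R = v/ω = 0.25/0.5 = 0.5000
x' = -1 + 0.5000·(sin -1.6062 − sin -2.3562) = -1.1461
y' = -3 − 0.5000·(cos -1.6062 − cos -2.3562) = -3.3359

(-1.1461, -3.3359, -1.6062)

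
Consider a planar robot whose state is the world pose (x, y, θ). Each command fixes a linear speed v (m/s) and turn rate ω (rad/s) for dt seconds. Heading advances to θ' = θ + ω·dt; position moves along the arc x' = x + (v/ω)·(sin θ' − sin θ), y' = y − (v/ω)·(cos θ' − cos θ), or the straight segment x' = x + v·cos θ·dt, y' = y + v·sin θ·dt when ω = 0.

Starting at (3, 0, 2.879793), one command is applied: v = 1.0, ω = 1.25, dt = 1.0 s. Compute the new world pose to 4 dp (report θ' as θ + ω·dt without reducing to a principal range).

(2.1249, -0.3326, 4.1298)

θ' = 2.8798 + 1.25·1.0 = 4.1298
R = v/ω = 1.0/1.25 = 0.8000
x' = 3 + 0.8000·(sin 4.1298 − sin 2.8798) = 2.1249
y' = 0 − 0.8000·(cos 4.1298 − cos 2.8798) = -0.3326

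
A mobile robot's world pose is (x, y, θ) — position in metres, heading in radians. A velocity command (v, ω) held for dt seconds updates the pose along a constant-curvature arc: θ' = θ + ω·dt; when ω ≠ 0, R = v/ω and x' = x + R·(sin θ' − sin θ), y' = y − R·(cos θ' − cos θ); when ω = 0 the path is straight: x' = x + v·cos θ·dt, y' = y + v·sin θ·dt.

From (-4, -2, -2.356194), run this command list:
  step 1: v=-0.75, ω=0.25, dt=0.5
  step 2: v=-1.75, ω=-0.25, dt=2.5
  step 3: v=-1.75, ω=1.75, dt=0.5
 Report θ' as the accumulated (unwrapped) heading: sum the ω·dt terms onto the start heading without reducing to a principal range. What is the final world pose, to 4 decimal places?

(0.4408, 1.2644, -1.9812)

step 1: θ'=-2.2312 (R=-3.0000) → pose (-3.7521, -1.7190, -2.2312)
step 2: θ'=-2.8562 (R=7.0000) → pose (-0.1946, 0.7039, -2.8562)
step 3: θ'=-1.9812 (R=-1.0000) → pose (0.4408, 1.2644, -1.9812)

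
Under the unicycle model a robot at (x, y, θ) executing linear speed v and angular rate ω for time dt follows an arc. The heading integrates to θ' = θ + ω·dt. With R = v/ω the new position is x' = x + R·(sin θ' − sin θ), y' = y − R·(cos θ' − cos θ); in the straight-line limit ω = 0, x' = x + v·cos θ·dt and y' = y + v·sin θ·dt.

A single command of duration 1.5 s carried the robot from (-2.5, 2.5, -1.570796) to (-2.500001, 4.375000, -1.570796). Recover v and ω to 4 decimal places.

v = -1.2500, ω = 0.0000

Δθ = -1.570796 − -1.570796 = 0.000000
ω = Δθ/dt = 0.000000/1.5 = 0.0000
ω = 0 → v = (Δx·cos θ + Δy·sin θ)/dt = -1.2500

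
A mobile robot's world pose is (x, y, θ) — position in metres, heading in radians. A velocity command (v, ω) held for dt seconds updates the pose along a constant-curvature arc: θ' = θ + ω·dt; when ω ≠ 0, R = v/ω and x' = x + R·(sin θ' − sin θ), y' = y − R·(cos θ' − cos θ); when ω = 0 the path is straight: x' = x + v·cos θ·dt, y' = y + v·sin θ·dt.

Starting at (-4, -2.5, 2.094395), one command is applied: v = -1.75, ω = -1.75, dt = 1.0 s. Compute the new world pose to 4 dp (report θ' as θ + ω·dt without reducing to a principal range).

θ' = 2.0944 + -1.75·1.0 = 0.3444
R = v/ω = -1.75/-1.75 = 1.0000
x' = -4 + 1.0000·(sin 0.3444 − sin 2.0944) = -4.5284
y' = -2.5 − 1.0000·(cos 0.3444 − cos 2.0944) = -3.9413

(-4.5284, -3.9413, 0.3444)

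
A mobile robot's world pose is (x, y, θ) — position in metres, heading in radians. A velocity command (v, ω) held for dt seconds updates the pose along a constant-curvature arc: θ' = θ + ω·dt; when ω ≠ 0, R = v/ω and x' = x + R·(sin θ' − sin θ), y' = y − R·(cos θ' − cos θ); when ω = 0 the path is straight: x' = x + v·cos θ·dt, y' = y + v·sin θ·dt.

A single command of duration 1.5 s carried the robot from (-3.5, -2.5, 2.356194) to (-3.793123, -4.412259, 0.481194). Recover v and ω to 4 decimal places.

v = -1.5000, ω = -1.2500

Δθ = 0.481194 − 2.356194 = -1.875000
ω = Δθ/dt = -1.875000/1.5 = -1.2500
R = −Δy/(cos θ' − cos θ) = 1.2000
v = R·ω = 1.2000·-1.2500 = -1.5000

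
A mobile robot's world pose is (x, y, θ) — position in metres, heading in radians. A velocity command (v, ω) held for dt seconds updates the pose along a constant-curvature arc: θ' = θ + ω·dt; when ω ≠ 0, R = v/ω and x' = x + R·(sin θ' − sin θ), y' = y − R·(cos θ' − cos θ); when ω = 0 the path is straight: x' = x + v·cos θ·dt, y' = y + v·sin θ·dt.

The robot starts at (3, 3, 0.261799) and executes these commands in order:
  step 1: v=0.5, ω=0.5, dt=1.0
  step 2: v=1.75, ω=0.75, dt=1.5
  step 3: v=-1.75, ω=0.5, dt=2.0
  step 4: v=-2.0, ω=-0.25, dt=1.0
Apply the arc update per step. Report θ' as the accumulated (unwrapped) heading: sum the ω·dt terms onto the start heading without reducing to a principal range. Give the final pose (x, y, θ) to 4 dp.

step 1: θ'=0.7618 (R=1.0000) → pose (3.4314, 3.2423, 0.7618)
step 2: θ'=1.8868 (R=2.3333) → pose (4.0387, 5.6558, 1.8868)
step 3: θ'=2.8868 (R=-3.5000) → pose (6.4832, 3.3565, 2.8868)
step 4: θ'=2.6368 (R=8.0000) → pose (8.3359, 2.6170, 2.6368)

(8.3359, 2.6170, 2.6368)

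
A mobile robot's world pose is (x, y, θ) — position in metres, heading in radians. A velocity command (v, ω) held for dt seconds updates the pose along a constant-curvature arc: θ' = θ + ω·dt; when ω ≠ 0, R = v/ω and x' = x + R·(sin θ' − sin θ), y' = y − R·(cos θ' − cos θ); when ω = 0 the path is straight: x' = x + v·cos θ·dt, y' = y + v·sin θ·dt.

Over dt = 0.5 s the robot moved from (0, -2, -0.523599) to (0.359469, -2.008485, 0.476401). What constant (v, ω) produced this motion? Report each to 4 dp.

Δθ = 0.476401 − -0.523599 = 1.000000
ω = Δθ/dt = 1.000000/0.5 = 2.0000
R = Δx/(sin θ' − sin θ) = 0.3750
v = R·ω = 0.3750·2.0000 = 0.7500

v = 0.7500, ω = 2.0000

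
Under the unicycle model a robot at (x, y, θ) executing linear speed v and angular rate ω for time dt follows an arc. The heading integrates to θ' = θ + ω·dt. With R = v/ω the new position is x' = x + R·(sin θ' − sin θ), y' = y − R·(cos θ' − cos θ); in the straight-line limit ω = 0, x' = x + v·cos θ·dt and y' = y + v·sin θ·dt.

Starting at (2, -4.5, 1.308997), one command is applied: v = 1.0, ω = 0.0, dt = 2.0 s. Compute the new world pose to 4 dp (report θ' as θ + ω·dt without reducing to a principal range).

θ' = 1.3090 + 0.0·2.0 = 1.3090
ω = 0 → straight: x' = 2 + 1.0·cos(1.3090)·2.0 = 2.5176
y' = -4.5 + 1.0·sin(1.3090)·2.0 = -2.5681

(2.5176, -2.5681, 1.3090)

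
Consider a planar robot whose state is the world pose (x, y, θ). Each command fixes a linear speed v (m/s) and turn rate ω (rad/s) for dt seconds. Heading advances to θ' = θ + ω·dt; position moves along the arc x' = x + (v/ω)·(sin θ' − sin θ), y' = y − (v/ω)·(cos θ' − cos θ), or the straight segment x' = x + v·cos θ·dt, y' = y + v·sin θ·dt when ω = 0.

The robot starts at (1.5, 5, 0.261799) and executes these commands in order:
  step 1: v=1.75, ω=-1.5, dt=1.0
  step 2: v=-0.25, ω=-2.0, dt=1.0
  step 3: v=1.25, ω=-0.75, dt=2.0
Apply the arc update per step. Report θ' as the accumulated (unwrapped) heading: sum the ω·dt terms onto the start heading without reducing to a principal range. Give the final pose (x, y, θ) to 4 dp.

(1.5295, 6.1211, -4.7382)

step 1: θ'=-1.2382 (R=-1.1667) → pose (2.9047, 4.2540, -1.2382)
step 2: θ'=-3.2382 (R=0.1250) → pose (3.0349, 4.4192, -3.2382)
step 3: θ'=-4.7382 (R=-1.6667) → pose (1.5295, 6.1211, -4.7382)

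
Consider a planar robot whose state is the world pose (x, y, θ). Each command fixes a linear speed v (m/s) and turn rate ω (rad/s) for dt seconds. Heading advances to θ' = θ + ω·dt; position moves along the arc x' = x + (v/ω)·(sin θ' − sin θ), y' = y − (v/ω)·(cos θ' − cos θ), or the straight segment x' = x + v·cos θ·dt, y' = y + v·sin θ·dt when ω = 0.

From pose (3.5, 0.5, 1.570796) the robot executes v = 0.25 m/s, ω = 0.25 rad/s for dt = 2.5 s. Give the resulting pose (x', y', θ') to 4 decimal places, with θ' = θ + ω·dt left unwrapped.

θ' = 1.5708 + 0.25·2.5 = 2.1958
R = v/ω = 0.25/0.25 = 1.0000
x' = 3.5 + 1.0000·(sin 2.1958 − sin 1.5708) = 3.3110
y' = 0.5 − 1.0000·(cos 2.1958 − cos 1.5708) = 1.0851

(3.3110, 1.0851, 2.1958)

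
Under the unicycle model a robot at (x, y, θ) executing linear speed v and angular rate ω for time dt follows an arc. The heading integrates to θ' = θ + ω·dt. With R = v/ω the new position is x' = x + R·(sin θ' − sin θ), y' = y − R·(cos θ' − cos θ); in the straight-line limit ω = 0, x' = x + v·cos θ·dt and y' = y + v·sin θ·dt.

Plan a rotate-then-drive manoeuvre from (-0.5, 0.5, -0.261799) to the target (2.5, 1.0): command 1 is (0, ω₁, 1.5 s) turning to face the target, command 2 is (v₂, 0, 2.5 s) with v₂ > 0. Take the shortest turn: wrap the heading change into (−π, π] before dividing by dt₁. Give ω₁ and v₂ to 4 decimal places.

heading to target = atan2(1−0.5, 2.5−-0.5) = 0.1651
Δθ = wrap(0.1651 − -0.2618) = 0.4269; ω₁ = Δθ/dt₁ = 0.2846
distance = √((2.5−-0.5)² + (1−0.5)²) = 3.0414; v₂ = distance/dt₂ = 1.2166

ω₁ = 0.2846, v₂ = 1.2166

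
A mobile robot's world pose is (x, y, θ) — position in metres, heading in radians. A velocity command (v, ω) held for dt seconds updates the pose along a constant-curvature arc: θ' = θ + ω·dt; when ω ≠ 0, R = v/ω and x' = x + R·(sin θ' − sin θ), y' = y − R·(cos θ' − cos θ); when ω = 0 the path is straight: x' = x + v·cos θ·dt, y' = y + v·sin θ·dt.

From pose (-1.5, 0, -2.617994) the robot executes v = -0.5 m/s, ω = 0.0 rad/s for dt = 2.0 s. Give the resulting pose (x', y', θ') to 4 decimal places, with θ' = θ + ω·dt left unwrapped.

θ' = -2.6180 + 0.0·2.0 = -2.6180
ω = 0 → straight: x' = -1.5 + -0.5·cos(-2.6180)·2.0 = -0.6340
y' = 0 + -0.5·sin(-2.6180)·2.0 = 0.5000

(-0.6340, 0.5000, -2.6180)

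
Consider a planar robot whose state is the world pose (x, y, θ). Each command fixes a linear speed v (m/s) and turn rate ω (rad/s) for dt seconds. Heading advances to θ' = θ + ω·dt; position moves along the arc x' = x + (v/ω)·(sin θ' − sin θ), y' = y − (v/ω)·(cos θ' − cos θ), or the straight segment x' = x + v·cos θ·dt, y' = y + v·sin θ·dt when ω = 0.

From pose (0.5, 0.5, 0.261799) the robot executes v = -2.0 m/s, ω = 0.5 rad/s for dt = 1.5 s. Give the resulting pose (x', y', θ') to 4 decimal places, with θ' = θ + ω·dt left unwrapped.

(-1.8559, -1.2424, 1.0118)

θ' = 0.2618 + 0.5·1.5 = 1.0118
R = v/ω = -2.0/0.5 = -4.0000
x' = 0.5 + -4.0000·(sin 1.0118 − sin 0.2618) = -1.8559
y' = 0.5 − -4.0000·(cos 1.0118 − cos 0.2618) = -1.2424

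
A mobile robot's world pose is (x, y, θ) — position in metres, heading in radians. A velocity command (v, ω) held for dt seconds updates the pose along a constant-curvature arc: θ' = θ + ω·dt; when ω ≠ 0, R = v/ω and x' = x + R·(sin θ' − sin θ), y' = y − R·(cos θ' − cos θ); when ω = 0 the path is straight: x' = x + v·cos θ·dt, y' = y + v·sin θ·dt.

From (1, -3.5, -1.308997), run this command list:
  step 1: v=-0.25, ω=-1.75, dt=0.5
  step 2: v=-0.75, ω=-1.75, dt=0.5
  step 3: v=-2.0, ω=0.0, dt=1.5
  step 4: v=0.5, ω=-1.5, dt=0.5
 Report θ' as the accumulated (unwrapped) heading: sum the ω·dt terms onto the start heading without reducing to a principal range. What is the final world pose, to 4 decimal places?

(4.0922, -2.8824, -3.8090)

step 1: θ'=-2.1840 (R=0.1429) → pose (1.0212, -3.3808, -2.1840)
step 2: θ'=-3.0590 (R=0.4286) → pose (1.3363, -3.2003, -3.0590)
step 3: θ'=-3.0590 (straight) → pose (4.3261, -2.9528, -3.0590)
step 4: θ'=-3.8090 (R=-0.3333) → pose (4.0922, -2.8824, -3.8090)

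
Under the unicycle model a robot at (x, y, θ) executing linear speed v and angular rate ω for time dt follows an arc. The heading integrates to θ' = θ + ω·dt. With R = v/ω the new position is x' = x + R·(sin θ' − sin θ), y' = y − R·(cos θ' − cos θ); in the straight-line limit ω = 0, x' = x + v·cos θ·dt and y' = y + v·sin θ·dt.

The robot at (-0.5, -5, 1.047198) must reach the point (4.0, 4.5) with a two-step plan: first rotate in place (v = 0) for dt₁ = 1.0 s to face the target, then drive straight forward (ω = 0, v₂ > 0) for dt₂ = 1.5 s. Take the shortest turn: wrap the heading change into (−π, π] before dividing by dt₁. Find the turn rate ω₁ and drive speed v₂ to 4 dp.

ω₁ = 0.0812, v₂ = 7.0079

heading to target = atan2(4.5−-5, 4−-0.5) = 1.1284
Δθ = wrap(1.1284 − 1.0472) = 0.0812; ω₁ = Δθ/dt₁ = 0.0812
distance = √((4−-0.5)² + (4.5−-5)²) = 10.5119; v₂ = distance/dt₂ = 7.0079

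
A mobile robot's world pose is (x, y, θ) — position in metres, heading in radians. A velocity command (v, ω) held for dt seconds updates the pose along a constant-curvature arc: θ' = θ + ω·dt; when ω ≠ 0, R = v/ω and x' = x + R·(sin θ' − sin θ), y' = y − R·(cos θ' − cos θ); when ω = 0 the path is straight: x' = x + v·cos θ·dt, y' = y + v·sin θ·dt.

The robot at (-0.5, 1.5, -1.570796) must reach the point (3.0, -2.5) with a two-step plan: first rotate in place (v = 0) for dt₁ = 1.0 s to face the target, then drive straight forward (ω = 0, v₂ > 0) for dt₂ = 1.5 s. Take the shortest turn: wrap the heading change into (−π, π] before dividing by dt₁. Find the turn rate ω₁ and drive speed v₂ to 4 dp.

heading to target = atan2(-2.5−1.5, 3−-0.5) = -0.8520
Δθ = wrap(-0.8520 − -1.5708) = 0.7188; ω₁ = Δθ/dt₁ = 0.7188
distance = √((3−-0.5)² + (-2.5−1.5)²) = 5.3151; v₂ = distance/dt₂ = 3.5434

ω₁ = 0.7188, v₂ = 3.5434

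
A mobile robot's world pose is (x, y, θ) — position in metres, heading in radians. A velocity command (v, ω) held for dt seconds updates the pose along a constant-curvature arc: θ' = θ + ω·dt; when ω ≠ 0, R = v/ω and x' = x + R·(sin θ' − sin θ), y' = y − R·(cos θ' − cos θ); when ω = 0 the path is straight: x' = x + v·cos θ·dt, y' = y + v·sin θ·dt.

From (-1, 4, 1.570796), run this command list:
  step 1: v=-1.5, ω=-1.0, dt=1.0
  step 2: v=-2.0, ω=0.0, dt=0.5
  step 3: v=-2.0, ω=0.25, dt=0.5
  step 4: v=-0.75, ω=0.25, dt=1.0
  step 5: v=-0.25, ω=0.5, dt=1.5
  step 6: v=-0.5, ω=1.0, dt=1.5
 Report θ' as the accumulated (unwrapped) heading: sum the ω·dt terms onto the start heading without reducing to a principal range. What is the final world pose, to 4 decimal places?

step 1: θ'=0.5708 (R=1.5000) → pose (-1.6895, 2.7378, 0.5708)
step 2: θ'=0.5708 (straight) → pose (-2.5310, 2.1975, 0.5708)
step 3: θ'=0.6958 (R=-8.0000) → pose (-3.3366, 1.6061, 0.6958)
step 4: θ'=0.9458 (R=-3.0000) → pose (-3.8465, 1.0587, 0.9458)
step 5: θ'=1.6958 (R=-0.5000) → pose (-3.9371, 0.7038, 1.6958)
step 6: θ'=3.1958 (R=-0.5000) → pose (-3.4139, 0.2669, 3.1958)

(-3.4139, 0.2669, 3.1958)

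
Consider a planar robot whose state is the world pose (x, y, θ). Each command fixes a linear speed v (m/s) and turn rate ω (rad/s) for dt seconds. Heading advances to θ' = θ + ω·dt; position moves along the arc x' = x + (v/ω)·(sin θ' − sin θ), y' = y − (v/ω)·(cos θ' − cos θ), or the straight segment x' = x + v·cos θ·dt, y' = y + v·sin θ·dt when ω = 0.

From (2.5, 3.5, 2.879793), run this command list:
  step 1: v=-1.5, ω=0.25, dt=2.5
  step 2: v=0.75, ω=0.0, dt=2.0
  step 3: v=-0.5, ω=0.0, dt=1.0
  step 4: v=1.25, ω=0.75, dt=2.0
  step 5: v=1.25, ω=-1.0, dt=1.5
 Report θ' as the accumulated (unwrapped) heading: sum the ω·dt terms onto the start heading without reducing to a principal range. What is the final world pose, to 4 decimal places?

(3.4931, -0.2354, 3.5048)

step 1: θ'=3.5048 (R=-6.0000) → pose (6.1845, 3.6870, 3.5048)
step 2: θ'=3.5048 (straight) → pose (4.7824, 3.1541, 3.5048)
step 3: θ'=3.5048 (straight) → pose (5.2498, 3.3317, 3.5048)
step 4: θ'=5.0048 (R=1.6667) → pose (4.2459, 1.2933, 5.0048)
step 5: θ'=3.5048 (R=-1.2500) → pose (3.4931, -0.2354, 3.5048)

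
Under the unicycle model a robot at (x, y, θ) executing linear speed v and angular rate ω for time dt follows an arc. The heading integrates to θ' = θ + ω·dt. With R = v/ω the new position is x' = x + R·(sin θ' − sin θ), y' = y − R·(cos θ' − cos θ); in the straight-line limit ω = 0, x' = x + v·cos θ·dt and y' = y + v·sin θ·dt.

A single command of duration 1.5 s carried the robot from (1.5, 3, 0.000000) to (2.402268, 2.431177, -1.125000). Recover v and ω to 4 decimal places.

Δθ = -1.125000 − 0.000000 = -1.125000
ω = Δθ/dt = -1.125000/1.5 = -0.7500
R = Δx/(sin θ' − sin θ) = -1.0000
v = R·ω = -1.0000·-0.7500 = 0.7500

v = 0.7500, ω = -0.7500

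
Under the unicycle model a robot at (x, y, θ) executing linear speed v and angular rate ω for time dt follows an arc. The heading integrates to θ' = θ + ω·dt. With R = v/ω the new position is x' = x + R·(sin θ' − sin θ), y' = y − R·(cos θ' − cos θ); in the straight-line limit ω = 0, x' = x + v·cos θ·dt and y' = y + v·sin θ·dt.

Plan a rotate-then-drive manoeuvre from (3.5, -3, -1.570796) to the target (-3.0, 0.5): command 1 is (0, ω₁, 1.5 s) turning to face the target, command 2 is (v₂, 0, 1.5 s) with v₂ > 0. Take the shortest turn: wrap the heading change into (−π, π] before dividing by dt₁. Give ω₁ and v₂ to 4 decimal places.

ω₁ = -1.3765, v₂ = 4.9216

heading to target = atan2(0.5−-3, -3−3.5) = 2.6477
Δθ = wrap(2.6477 − -1.5708) = -2.0647; ω₁ = Δθ/dt₁ = -1.3765
distance = √((-3−3.5)² + (0.5−-3)²) = 7.3824; v₂ = distance/dt₂ = 4.9216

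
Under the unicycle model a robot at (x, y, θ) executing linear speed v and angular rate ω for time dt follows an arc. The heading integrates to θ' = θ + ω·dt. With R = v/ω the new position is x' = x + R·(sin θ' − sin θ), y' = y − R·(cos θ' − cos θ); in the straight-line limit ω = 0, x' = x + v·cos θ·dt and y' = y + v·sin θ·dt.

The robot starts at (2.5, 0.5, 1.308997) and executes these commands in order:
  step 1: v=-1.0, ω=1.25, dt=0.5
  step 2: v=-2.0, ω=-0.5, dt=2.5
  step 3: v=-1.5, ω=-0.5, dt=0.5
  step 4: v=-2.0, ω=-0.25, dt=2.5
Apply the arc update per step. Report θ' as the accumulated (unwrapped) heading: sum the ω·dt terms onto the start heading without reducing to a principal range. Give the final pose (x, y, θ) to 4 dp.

(-4.2035, -5.5054, -0.1910)

step 1: θ'=1.9340 (R=-0.8000) → pose (2.5249, 0.0087, 1.9340)
step 2: θ'=0.6840 (R=4.0000) → pose (1.3135, -4.5126, 0.6840)
step 3: θ'=0.4340 (R=3.0000) → pose (0.6793, -4.9093, 0.4340)
step 4: θ'=-0.1910 (R=8.0000) → pose (-4.2035, -5.5054, -0.1910)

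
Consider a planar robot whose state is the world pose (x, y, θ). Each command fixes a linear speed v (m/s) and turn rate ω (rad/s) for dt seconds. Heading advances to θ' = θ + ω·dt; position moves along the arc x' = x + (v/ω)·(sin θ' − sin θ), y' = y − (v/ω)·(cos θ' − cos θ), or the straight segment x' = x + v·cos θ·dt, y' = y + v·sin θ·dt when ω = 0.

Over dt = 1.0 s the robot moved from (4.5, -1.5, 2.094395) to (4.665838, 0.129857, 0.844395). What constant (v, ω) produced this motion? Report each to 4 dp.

Δθ = 0.844395 − 2.094395 = -1.250000
ω = Δθ/dt = -1.250000/1.0 = -1.2500
R = −Δy/(cos θ' − cos θ) = -1.4000
v = R·ω = -1.4000·-1.2500 = 1.7500

v = 1.7500, ω = -1.2500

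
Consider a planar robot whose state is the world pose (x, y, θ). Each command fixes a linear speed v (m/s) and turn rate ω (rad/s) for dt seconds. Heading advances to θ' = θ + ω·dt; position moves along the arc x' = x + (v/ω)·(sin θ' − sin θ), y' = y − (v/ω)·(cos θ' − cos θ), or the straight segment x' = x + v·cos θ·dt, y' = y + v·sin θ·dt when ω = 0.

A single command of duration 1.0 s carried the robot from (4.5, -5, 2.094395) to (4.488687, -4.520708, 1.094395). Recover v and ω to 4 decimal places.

v = 0.5000, ω = -1.0000

Δθ = 1.094395 − 2.094395 = -1.000000
ω = Δθ/dt = -1.000000/1.0 = -1.0000
R = −Δy/(cos θ' − cos θ) = -0.5000
v = R·ω = -0.5000·-1.0000 = 0.5000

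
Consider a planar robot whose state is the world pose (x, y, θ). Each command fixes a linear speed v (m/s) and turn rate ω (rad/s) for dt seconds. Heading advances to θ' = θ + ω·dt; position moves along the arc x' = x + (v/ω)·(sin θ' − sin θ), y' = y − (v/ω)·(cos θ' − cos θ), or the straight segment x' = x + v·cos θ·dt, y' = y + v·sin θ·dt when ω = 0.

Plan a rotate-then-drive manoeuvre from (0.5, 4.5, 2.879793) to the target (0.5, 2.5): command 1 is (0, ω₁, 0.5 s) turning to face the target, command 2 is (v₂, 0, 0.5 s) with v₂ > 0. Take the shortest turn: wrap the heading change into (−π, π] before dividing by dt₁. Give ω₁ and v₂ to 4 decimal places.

heading to target = atan2(2.5−4.5, 0.5−0.5) = -1.5708
Δθ = wrap(-1.5708 − 2.8798) = 1.8326; ω₁ = Δθ/dt₁ = 3.6652
distance = √((0.5−0.5)² + (2.5−4.5)²) = 2.0000; v₂ = distance/dt₂ = 4.0000

ω₁ = 3.6652, v₂ = 4.0000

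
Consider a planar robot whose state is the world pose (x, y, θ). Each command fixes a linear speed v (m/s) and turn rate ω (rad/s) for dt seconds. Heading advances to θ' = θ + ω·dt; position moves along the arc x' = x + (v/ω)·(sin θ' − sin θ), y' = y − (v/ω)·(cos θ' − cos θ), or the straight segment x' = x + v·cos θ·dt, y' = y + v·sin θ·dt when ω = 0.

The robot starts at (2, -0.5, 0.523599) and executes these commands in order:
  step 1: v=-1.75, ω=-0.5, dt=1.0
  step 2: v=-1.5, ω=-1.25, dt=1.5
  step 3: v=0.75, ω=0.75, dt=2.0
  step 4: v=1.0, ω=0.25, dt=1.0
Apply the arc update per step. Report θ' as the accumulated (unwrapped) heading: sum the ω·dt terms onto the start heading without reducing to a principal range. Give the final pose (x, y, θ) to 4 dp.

step 1: θ'=0.0236 (R=3.5000) → pose (0.3326, -0.9679, 0.0236)
step 2: θ'=-1.8514 (R=1.2000) → pose (-0.8488, 0.5641, -1.8514)
step 3: θ'=-0.3514 (R=1.0000) → pose (-0.2321, -0.6518, -0.3514)
step 4: θ'=-0.1014 (R=4.0000) → pose (0.7398, -0.8757, -0.1014)

(0.7398, -0.8757, -0.1014)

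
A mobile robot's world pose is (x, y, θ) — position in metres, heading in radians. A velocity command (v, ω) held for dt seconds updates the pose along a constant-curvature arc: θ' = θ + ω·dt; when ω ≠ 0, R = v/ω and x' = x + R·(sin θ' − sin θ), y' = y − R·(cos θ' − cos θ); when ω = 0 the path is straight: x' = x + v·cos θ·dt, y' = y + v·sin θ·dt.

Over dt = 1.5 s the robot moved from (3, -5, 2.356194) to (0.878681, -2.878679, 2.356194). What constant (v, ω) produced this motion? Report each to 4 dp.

Δθ = 2.356194 − 2.356194 = 0.000000
ω = Δθ/dt = 0.000000/1.5 = 0.0000
ω = 0 → v = (Δx·cos θ + Δy·sin θ)/dt = 2.0000

v = 2.0000, ω = 0.0000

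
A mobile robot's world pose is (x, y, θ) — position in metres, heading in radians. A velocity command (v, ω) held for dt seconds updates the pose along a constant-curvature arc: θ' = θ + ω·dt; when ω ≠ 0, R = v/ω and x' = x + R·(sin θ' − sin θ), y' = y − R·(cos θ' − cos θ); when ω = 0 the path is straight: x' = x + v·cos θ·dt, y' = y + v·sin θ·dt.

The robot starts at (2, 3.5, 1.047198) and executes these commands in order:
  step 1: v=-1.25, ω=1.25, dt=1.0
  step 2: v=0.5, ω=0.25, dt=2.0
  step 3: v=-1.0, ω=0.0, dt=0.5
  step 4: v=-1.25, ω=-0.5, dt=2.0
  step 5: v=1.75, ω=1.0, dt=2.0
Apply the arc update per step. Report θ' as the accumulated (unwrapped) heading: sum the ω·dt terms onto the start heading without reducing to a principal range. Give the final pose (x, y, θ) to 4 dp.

step 1: θ'=2.2972 (R=-1.0000) → pose (2.1185, 2.3358, 2.2972)
step 2: θ'=2.7972 (R=2.0000) → pose (1.2986, 2.8900, 2.7972)
step 3: θ'=2.7972 (straight) → pose (1.7692, 2.7212, 2.7972)
step 4: θ'=1.7972 (R=2.5000) → pose (3.3613, 0.9292, 1.7972)
step 5: θ'=3.7972 (R=1.7500) → pose (0.5891, 1.9235, 3.7972)

(0.5891, 1.9235, 3.7972)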